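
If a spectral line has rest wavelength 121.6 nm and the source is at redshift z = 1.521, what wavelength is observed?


lam_obs = lam_emit * (1 + z) = 121.6 * (1 + 1.521) = 306.5536

306.5536 nm


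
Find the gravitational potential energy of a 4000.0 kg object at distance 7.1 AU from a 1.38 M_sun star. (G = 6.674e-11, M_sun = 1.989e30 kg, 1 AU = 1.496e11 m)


M = 1.38 * 1.989e30 kg = 2.74482e+30 kg; r = 7.1 AU * 1.496e11 m/AU = 1.06216e+12 m. U = -GM*m/r = -(6.674e-11 * 2.74482e+30 * 4000.0) / 1.06216e+12 = -6.899e+11

-6.899e+11 J


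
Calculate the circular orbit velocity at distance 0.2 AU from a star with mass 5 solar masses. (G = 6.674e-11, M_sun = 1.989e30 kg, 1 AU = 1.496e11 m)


v = sqrt(GM/r) = sqrt(6.674e-11 * 9.945e+30 / 2.992e+10) = 148941.1491

148941.1491 m/s


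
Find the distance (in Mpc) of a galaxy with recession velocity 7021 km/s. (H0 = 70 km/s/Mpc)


d = v / H0 = 7021 / 70 = 100.3

100.3 Mpc


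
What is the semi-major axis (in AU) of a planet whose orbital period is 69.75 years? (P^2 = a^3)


a = P^(2/3) = 69.75^(2/3) = 16.9445

16.9445 AU


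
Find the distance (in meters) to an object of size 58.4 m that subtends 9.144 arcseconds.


D = size / theta_rad, theta_rad = 9.144 * pi/(180*3600) = 4.433e-05, D = 1.317e+06

1.317e+06 m


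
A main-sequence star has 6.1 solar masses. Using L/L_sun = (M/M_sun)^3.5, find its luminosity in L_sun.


L/L_sun = (M/M_sun)^3.5 = 6.1^3.5 = 560.6017

560.6017 L_sun


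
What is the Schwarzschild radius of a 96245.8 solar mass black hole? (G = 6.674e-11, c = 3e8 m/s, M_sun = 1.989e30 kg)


M = 96245.8 * 1.989e30 kg = 1.914328962e+35 kg. rs = 2GM/c^2 = 2 * 6.674e-11 * 1.914328962e+35 / (3e8)^2 = 2.839e+08

2.839e+08 m


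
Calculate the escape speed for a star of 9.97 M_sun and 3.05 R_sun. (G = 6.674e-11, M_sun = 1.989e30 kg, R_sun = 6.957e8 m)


M = 9.97 * 1.989e30 kg = 1.983033e+31 kg; R = 3.05 * 6.957e8 m = 2.121885e+09 m. v_esc = sqrt(2GM/R) = sqrt(2 * 6.674e-11 * 1.983033e+31 / 2.121885e+09) = 1.117e+06

1.117e+06 m/s


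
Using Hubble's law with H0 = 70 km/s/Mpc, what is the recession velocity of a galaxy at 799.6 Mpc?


v = H0 * d = 70 * 799.6 = 55972.0

55972.0 km/s


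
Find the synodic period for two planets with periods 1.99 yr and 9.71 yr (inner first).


1/P_syn = |1/P1 - 1/P2| = |1/1.99 - 1/9.71| => P_syn = 2.503

2.503 years


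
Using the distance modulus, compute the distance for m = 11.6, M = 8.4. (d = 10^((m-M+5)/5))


d = 10^((m - M + 5)/5) = 10^((11.6 - 8.4 + 5)/5) = 43.6516

43.6516 pc


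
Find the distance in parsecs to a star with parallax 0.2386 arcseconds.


d = 1/p = 1/0.2386 = 4.1911

4.1911 pc


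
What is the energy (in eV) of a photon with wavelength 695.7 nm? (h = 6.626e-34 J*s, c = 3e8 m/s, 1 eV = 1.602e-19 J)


E = hc/lambda = 6.626e-34 * 3e8 / 6.957e-07 = 2.857e-19 J = 1.7836 eV

1.7836 eV


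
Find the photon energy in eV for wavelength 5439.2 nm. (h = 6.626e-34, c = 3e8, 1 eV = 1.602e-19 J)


E = hc/lambda = 6.626e-34 * 3e8 / 5.439e-06 = 3.655e-20 J = 0.2281 eV

0.2281 eV


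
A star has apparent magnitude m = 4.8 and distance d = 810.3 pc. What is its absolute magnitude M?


M = m - 5*log10(d) + 5 = 4.8 - 5*log10(810.3) + 5 = -4.7432

-4.7432


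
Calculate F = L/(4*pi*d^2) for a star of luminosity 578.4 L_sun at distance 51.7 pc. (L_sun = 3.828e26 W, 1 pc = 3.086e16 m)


F = L / (4*pi*d^2) = 2.214e+29 / (4*pi*(1.595e+18)^2) = 6.922e-09

6.922e-09 W/m^2


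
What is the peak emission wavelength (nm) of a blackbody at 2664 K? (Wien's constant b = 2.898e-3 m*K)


lam_max = b / T = 2.898e-3 / 2664 = 1.088e-06 m = 1087.8378 nm

1087.8378 nm


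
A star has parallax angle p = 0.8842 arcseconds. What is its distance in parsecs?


d = 1/p = 1/0.8842 = 1.131

1.131 pc


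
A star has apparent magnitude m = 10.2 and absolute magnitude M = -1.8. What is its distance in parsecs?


d = 10^((m - M + 5)/5) = 10^((10.2 - -1.8 + 5)/5) = 2511.8864

2511.8864 pc


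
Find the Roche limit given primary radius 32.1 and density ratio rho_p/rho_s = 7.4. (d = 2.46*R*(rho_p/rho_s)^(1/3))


d_Roche = 2.46 * 32.1 * 7.4^(1/3) = 153.8807

153.8807


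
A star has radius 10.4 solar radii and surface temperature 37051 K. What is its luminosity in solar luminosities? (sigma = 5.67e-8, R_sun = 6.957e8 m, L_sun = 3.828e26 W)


R = 10.4 * 6.957e8 m = 7.23528e+09 m. L = 4*pi*R^2*sigma*T^4 = 4*pi*(7.23528e+09)^2 * 5.67e-8 * 37051^4 = 7.029158629e+31 W. L/L_sun = 7.029158629e+31 / 3.828e26 = 183624.8336

183624.8336 L_sun


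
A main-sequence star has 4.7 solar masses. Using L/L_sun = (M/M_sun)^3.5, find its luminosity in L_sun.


L/L_sun = (M/M_sun)^3.5 = 4.7^3.5 = 225.0829

225.0829 L_sun


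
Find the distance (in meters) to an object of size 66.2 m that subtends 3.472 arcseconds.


D = size / theta_rad, theta_rad = 3.472 * pi/(180*3600) = 1.683e-05, D = 3.933e+06

3.933e+06 m


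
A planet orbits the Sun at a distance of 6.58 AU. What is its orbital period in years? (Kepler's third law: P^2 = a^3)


P = a^(3/2) = 6.58^1.5 = 16.8787

16.8787 years


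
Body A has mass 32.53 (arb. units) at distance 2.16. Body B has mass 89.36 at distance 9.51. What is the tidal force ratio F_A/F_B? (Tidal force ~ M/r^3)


Ratio = (M1/r1^3) / (M2/r2^3) = (32.53/2.16^3) / (89.36/9.51^3) = 31.0686

31.0686


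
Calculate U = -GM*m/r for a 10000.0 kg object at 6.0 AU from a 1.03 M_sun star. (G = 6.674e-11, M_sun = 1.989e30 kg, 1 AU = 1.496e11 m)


M = 1.03 * 1.989e30 kg = 2.04867e+30 kg; r = 6.0 AU * 1.496e11 m/AU = 8.976e+11 m. U = -GM*m/r = -(6.674e-11 * 2.04867e+30 * 10000.0) / 8.976e+11 = -1.523e+12

-1.523e+12 J


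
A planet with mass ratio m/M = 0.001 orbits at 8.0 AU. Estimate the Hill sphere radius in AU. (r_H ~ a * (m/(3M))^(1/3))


r_H = a * (m/3M)^(1/3) = 8.0 * (0.001/3)^(1/3) = 0.5547

0.5547 AU


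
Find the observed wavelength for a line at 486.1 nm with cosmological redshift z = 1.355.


lam_obs = lam_emit * (1 + z) = 486.1 * (1 + 1.355) = 1144.7655

1144.7655 nm


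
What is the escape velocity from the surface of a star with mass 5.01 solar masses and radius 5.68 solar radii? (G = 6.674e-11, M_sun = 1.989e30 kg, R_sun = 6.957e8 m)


M = 5.01 * 1.989e30 kg = 9.96489e+30 kg; R = 5.68 * 6.957e8 m = 3.951576e+09 m. v_esc = sqrt(2GM/R) = sqrt(2 * 6.674e-11 * 9.96489e+30 / 3.951576e+09) = 580175.2311

580175.2311 m/s


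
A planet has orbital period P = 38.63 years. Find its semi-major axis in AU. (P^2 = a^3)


a = P^(2/3) = 38.63^(2/3) = 11.4275

11.4275 AU


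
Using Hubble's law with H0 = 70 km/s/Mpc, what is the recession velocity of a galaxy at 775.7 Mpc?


v = H0 * d = 70 * 775.7 = 54299.0

54299.0 km/s


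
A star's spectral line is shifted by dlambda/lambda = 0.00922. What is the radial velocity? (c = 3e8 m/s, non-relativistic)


v = (dlambda/lambda) * c = 0.00922 * 3e8 = 2.766e+06

2.766e+06 m/s


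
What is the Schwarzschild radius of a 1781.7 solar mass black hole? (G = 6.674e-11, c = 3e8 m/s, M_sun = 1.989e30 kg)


M = 1781.7 * 1.989e30 kg = 3.5438013e+33 kg. rs = 2GM/c^2 = 2 * 6.674e-11 * 3.5438013e+33 / (3e8)^2 = 5.256e+06

5.256e+06 m


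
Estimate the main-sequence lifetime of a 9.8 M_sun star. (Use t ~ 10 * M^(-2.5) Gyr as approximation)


t = 10 * M^(-2.5) = 10 * 9.8^(-2.5) = 0.0333

0.0333 Gyr


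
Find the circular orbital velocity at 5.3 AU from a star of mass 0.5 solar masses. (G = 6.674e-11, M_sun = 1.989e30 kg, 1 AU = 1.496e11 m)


v = sqrt(GM/r) = sqrt(6.674e-11 * 9.945e+29 / 7.929e+11) = 9149.3821

9149.3821 m/s


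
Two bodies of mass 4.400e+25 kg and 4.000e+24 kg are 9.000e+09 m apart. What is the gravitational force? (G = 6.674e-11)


F = G*m1*m2/r^2 = 6.674e-11 * 4.400e+25 * 4.000e+24 / (9.000e+09)^2 = 6.674e-11 * 1.760e+50 / 8.100e+19 = 1.450e+20

1.450e+20 N


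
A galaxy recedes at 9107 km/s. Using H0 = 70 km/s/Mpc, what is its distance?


d = v / H0 = 9107 / 70 = 130.1

130.1 Mpc


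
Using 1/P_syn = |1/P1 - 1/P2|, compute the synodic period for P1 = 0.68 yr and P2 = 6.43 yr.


1/P_syn = |1/P1 - 1/P2| = |1/0.68 - 1/6.43| => P_syn = 0.7604

0.7604 years


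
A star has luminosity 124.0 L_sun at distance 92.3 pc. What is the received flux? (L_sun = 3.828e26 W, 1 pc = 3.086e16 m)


F = L / (4*pi*d^2) = 4.747e+28 / (4*pi*(2.848e+18)^2) = 4.656e-10

4.656e-10 W/m^2


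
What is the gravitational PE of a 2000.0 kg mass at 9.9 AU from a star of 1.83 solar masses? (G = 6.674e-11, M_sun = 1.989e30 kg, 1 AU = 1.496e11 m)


M = 1.83 * 1.989e30 kg = 3.63987e+30 kg; r = 9.9 AU * 1.496e11 m/AU = 1.48104e+12 m. U = -GM*m/r = -(6.674e-11 * 3.63987e+30 * 2000.0) / 1.48104e+12 = -3.280e+11

-3.280e+11 J


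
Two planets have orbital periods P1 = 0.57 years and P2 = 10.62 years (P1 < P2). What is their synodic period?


1/P_syn = |1/P1 - 1/P2| = |1/0.57 - 1/10.62| => P_syn = 0.6023

0.6023 years


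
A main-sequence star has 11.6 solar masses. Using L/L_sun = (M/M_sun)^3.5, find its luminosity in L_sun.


L/L_sun = (M/M_sun)^3.5 = 11.6^3.5 = 5316.2202

5316.2202 L_sun


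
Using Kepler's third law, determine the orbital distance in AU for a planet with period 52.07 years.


a = P^(2/3) = 52.07^(2/3) = 13.9441

13.9441 AU


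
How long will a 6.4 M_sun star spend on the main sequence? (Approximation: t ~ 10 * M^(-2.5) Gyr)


t = 10 * M^(-2.5) = 10 * 6.4^(-2.5) = 0.0965

0.0965 Gyr


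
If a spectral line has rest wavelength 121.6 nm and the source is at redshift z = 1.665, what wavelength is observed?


lam_obs = lam_emit * (1 + z) = 121.6 * (1 + 1.665) = 324.064

324.064 nm


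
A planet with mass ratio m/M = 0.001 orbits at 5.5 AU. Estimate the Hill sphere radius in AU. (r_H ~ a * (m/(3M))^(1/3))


r_H = a * (m/3M)^(1/3) = 5.5 * (0.001/3)^(1/3) = 0.3813

0.3813 AU


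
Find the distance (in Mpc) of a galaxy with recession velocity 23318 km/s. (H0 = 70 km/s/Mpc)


d = v / H0 = 23318 / 70 = 333.1143

333.1143 Mpc


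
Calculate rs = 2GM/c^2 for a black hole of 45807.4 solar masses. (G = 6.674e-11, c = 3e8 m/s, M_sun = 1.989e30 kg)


M = 45807.4 * 1.989e30 kg = 9.11109186e+34 kg. rs = 2GM/c^2 = 2 * 6.674e-11 * 9.11109186e+34 / (3e8)^2 = 1.351e+08

1.351e+08 m


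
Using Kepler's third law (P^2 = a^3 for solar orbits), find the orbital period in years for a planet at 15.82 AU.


P = a^(3/2) = 15.82^1.5 = 62.923

62.923 years


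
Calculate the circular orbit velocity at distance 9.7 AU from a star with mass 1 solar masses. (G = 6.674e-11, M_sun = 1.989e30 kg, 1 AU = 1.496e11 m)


v = sqrt(GM/r) = sqrt(6.674e-11 * 1.989e+30 / 1.451e+12) = 9564.4242

9564.4242 m/s


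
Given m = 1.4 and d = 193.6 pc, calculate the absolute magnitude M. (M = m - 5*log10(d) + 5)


M = m - 5*log10(d) + 5 = 1.4 - 5*log10(193.6) + 5 = -5.0345

-5.0345


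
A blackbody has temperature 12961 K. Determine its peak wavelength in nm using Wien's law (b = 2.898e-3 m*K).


lam_max = b / T = 2.898e-3 / 12961 = 2.236e-07 m = 223.5939 nm

223.5939 nm


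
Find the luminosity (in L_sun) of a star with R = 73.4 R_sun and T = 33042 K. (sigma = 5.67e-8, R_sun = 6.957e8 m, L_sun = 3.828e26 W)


R = 73.4 * 6.957e8 m = 5.106438e+10 m. L = 4*pi*R^2*sigma*T^4 = 4*pi*(5.106438e+10)^2 * 5.67e-8 * 33042^4 = 2.214595214e+33 W. L/L_sun = 2.214595214e+33 / 3.828e26 = 5.785e+06

5.785e+06 L_sun


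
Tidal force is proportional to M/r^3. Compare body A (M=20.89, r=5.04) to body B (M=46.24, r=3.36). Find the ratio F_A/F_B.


Ratio = (M1/r1^3) / (M2/r2^3) = (20.89/5.04^3) / (46.24/3.36^3) = 0.1339

0.1339


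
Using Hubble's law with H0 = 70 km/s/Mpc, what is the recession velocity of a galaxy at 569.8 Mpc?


v = H0 * d = 70 * 569.8 = 39886.0

39886.0 km/s


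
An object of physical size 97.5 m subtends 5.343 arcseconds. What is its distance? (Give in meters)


D = size / theta_rad, theta_rad = 5.343 * pi/(180*3600) = 2.590e-05, D = 3.764e+06

3.764e+06 m


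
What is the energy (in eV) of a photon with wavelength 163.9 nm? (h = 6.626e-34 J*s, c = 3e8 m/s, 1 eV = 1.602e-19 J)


E = hc/lambda = 6.626e-34 * 3e8 / 1.639e-07 = 1.213e-18 J = 7.5706 eV

7.5706 eV


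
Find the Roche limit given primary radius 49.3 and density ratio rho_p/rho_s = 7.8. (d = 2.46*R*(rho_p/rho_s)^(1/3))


d_Roche = 2.46 * 49.3 * 7.8^(1/3) = 240.5176

240.5176


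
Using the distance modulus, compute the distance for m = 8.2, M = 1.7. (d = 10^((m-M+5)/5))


d = 10^((m - M + 5)/5) = 10^((8.2 - 1.7 + 5)/5) = 199.5262

199.5262 pc


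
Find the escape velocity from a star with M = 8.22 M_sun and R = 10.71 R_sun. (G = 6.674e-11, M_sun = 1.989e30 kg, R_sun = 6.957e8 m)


M = 8.22 * 1.989e30 kg = 1.634958e+31 kg; R = 10.71 * 6.957e8 m = 7.450947e+09 m. v_esc = sqrt(2GM/R) = sqrt(2 * 6.674e-11 * 1.634958e+31 / 7.450947e+09) = 541197.3511

541197.3511 m/s


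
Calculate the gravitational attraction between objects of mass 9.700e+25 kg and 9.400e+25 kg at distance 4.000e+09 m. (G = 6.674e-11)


F = G*m1*m2/r^2 = 6.674e-11 * 9.700e+25 * 9.400e+25 / (4.000e+09)^2 = 6.674e-11 * 9.118e+51 / 1.600e+19 = 3.803e+22

3.803e+22 N


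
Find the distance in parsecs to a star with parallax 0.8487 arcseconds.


d = 1/p = 1/0.8487 = 1.1783

1.1783 pc


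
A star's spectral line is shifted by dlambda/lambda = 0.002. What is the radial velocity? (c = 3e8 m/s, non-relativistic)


v = (dlambda/lambda) * c = 0.002 * 3e8 = 600000.0

600000.0 m/s


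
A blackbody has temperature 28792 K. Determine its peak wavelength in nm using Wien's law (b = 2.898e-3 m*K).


lam_max = b / T = 2.898e-3 / 28792 = 1.007e-07 m = 100.653 nm

100.653 nm


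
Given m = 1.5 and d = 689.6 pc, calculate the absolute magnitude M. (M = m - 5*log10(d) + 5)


M = m - 5*log10(d) + 5 = 1.5 - 5*log10(689.6) + 5 = -7.693

-7.693


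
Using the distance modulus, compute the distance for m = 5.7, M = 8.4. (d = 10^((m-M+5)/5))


d = 10^((m - M + 5)/5) = 10^((5.7 - 8.4 + 5)/5) = 2.884

2.884 pc


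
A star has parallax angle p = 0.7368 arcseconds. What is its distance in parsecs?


d = 1/p = 1/0.7368 = 1.3572

1.3572 pc


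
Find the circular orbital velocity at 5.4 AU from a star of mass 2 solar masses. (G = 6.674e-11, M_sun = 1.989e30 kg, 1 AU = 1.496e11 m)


v = sqrt(GM/r) = sqrt(6.674e-11 * 3.978e+30 / 8.078e+11) = 18128.5394

18128.5394 m/s


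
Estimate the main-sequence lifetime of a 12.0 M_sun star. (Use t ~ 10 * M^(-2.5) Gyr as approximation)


t = 10 * M^(-2.5) = 10 * 12.0^(-2.5) = 0.02

0.02 Gyr


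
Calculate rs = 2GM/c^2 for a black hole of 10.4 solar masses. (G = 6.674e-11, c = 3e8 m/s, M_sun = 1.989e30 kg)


M = 10.4 * 1.989e30 kg = 2.06856e+31 kg. rs = 2GM/c^2 = 2 * 6.674e-11 * 2.06856e+31 / (3e8)^2 = 30679.0432

30679.0432 m


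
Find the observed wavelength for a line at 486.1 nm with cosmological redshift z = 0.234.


lam_obs = lam_emit * (1 + z) = 486.1 * (1 + 0.234) = 599.8474

599.8474 nm


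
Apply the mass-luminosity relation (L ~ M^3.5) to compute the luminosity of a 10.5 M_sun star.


L/L_sun = (M/M_sun)^3.5 = 10.5^3.5 = 3751.1337

3751.1337 L_sun


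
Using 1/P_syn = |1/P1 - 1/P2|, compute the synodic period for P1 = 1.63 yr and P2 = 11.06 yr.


1/P_syn = |1/P1 - 1/P2| = |1/1.63 - 1/11.06| => P_syn = 1.9117

1.9117 years


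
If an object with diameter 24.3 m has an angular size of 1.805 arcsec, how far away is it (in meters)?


D = size / theta_rad, theta_rad = 1.805 * pi/(180*3600) = 8.751e-06, D = 2.777e+06

2.777e+06 m


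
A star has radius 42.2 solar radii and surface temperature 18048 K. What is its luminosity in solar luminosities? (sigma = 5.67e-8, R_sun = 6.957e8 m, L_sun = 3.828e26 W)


R = 42.2 * 6.957e8 m = 2.935854e+10 m. L = 4*pi*R^2*sigma*T^4 = 4*pi*(2.935854e+10)^2 * 5.67e-8 * 18048^4 = 6.515956266e+31 W. L/L_sun = 6.515956266e+31 / 3.828e26 = 170218.2933

170218.2933 L_sun


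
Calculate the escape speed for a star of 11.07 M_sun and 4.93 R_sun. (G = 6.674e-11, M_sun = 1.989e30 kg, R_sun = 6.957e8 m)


M = 11.07 * 1.989e30 kg = 2.201823e+31 kg; R = 4.93 * 6.957e8 m = 3.429801e+09 m. v_esc = sqrt(2GM/R) = sqrt(2 * 6.674e-11 * 2.201823e+31 / 3.429801e+09) = 925688.4387

925688.4387 m/s


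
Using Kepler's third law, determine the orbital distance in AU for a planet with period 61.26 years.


a = P^(2/3) = 61.26^(2/3) = 15.54

15.54 AU


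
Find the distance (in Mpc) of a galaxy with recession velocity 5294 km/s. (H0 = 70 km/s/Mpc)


d = v / H0 = 5294 / 70 = 75.6286

75.6286 Mpc


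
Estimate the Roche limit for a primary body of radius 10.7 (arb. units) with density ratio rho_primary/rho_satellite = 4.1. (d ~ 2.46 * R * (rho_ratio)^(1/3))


d_Roche = 2.46 * 10.7 * 4.1^(1/3) = 42.1289

42.1289


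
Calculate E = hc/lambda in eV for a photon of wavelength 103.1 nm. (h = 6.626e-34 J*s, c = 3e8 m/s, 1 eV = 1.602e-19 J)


E = hc/lambda = 6.626e-34 * 3e8 / 1.031e-07 = 1.928e-18 J = 12.0352 eV

12.0352 eV


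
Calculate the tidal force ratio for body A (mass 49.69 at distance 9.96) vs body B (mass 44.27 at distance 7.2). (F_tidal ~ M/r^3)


Ratio = (M1/r1^3) / (M2/r2^3) = (49.69/9.96^3) / (44.27/7.2^3) = 0.424

0.424


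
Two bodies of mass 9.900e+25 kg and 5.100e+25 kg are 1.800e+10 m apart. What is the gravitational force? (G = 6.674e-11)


F = G*m1*m2/r^2 = 6.674e-11 * 9.900e+25 * 5.100e+25 / (1.800e+10)^2 = 6.674e-11 * 5.049e+51 / 3.240e+20 = 1.040e+21

1.040e+21 N


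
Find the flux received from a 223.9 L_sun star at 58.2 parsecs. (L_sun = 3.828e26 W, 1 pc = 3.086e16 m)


F = L / (4*pi*d^2) = 8.571e+28 / (4*pi*(1.796e+18)^2) = 2.114e-09

2.114e-09 W/m^2


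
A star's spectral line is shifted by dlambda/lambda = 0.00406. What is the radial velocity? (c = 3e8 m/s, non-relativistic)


v = (dlambda/lambda) * c = 0.00406 * 3e8 = 1.218e+06

1.218e+06 m/s


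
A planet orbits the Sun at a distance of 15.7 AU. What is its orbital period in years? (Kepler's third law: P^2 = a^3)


P = a^(3/2) = 15.7^1.5 = 62.2085

62.2085 years


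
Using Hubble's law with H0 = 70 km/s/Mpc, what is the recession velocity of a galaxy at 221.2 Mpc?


v = H0 * d = 70 * 221.2 = 15484.0

15484.0 km/s


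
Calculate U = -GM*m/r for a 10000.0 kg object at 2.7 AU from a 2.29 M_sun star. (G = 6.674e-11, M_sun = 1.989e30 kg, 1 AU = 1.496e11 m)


M = 2.29 * 1.989e30 kg = 4.55481e+30 kg; r = 2.7 AU * 1.496e11 m/AU = 4.0392e+11 m. U = -GM*m/r = -(6.674e-11 * 4.55481e+30 * 10000.0) / 4.0392e+11 = -7.526e+12

-7.526e+12 J


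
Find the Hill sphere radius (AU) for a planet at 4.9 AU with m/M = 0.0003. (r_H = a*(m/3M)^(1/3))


r_H = a * (m/3M)^(1/3) = 4.9 * (0.0003/3)^(1/3) = 0.2274

0.2274 AU


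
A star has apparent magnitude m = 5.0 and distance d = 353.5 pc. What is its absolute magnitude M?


M = m - 5*log10(d) + 5 = 5.0 - 5*log10(353.5) + 5 = -2.7419

-2.7419


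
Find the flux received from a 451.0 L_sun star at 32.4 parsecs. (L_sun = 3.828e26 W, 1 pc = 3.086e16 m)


F = L / (4*pi*d^2) = 1.726e+29 / (4*pi*(9.999e+17)^2) = 1.374e-08

1.374e-08 W/m^2


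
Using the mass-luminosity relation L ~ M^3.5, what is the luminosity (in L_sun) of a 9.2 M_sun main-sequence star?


L/L_sun = (M/M_sun)^3.5 = 9.2^3.5 = 2361.8776

2361.8776 L_sun


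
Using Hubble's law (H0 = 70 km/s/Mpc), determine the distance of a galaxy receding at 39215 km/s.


d = v / H0 = 39215 / 70 = 560.2143

560.2143 Mpc


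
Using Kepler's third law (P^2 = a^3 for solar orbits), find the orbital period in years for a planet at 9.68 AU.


P = a^(3/2) = 9.68^1.5 = 30.1171

30.1171 years


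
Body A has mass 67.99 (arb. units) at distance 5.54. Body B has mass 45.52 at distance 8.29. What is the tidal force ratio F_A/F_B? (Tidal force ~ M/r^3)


Ratio = (M1/r1^3) / (M2/r2^3) = (67.99/5.54^3) / (45.52/8.29^3) = 5.0047

5.0047


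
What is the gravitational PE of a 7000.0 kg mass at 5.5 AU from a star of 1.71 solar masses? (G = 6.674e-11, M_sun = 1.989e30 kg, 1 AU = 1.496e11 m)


M = 1.71 * 1.989e30 kg = 3.40119e+30 kg; r = 5.5 AU * 1.496e11 m/AU = 8.228e+11 m. U = -GM*m/r = -(6.674e-11 * 3.40119e+30 * 7000.0) / 8.228e+11 = -1.931e+12

-1.931e+12 J


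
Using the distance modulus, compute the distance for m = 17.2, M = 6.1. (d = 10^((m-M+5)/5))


d = 10^((m - M + 5)/5) = 10^((17.2 - 6.1 + 5)/5) = 1659.5869

1659.5869 pc


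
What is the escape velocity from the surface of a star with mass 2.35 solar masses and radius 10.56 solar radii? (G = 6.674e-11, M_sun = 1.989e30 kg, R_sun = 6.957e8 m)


M = 2.35 * 1.989e30 kg = 4.67415e+30 kg; R = 10.56 * 6.957e8 m = 7.346592e+09 m. v_esc = sqrt(2GM/R) = sqrt(2 * 6.674e-11 * 4.67415e+30 / 7.346592e+09) = 291418.0588

291418.0588 m/s


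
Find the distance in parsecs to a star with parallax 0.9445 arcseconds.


d = 1/p = 1/0.9445 = 1.0588

1.0588 pc


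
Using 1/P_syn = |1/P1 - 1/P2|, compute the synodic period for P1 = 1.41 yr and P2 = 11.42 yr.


1/P_syn = |1/P1 - 1/P2| = |1/1.41 - 1/11.42| => P_syn = 1.6086

1.6086 years


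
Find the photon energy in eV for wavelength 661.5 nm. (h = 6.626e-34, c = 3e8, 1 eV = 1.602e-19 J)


E = hc/lambda = 6.626e-34 * 3e8 / 6.615e-07 = 3.005e-19 J = 1.8758 eV

1.8758 eV


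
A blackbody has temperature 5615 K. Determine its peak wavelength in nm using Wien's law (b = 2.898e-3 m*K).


lam_max = b / T = 2.898e-3 / 5615 = 5.161e-07 m = 516.1175 nm

516.1175 nm


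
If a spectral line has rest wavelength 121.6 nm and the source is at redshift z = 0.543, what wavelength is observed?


lam_obs = lam_emit * (1 + z) = 121.6 * (1 + 0.543) = 187.6288

187.6288 nm


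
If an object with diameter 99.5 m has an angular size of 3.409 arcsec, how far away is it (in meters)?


D = size / theta_rad, theta_rad = 3.409 * pi/(180*3600) = 1.653e-05, D = 6.020e+06

6.020e+06 m


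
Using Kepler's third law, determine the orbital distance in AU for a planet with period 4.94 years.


a = P^(2/3) = 4.94^(2/3) = 2.9006

2.9006 AU


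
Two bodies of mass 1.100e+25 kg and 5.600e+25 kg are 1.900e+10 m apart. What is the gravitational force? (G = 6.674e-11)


F = G*m1*m2/r^2 = 6.674e-11 * 1.100e+25 * 5.600e+25 / (1.900e+10)^2 = 6.674e-11 * 6.160e+50 / 3.610e+20 = 1.139e+20

1.139e+20 N


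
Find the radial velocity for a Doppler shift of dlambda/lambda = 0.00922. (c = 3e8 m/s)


v = (dlambda/lambda) * c = 0.00922 * 3e8 = 2.766e+06

2.766e+06 m/s


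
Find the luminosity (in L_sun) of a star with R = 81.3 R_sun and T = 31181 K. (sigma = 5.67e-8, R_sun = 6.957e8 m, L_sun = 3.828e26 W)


R = 81.3 * 6.957e8 m = 5.656041e+10 m. L = 4*pi*R^2*sigma*T^4 = 4*pi*(5.656041e+10)^2 * 5.67e-8 * 31181^4 = 2.154657165e+33 W. L/L_sun = 2.154657165e+33 / 3.828e26 = 5.629e+06

5.629e+06 L_sun


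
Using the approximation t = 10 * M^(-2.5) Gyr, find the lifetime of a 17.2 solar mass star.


t = 10 * M^(-2.5) = 10 * 17.2^(-2.5) = 0.0082

0.0082 Gyr


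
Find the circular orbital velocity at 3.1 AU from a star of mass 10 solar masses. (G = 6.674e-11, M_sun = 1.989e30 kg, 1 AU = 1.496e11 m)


v = sqrt(GM/r) = sqrt(6.674e-11 * 1.989e+31 / 4.638e+11) = 53501.2402

53501.2402 m/s


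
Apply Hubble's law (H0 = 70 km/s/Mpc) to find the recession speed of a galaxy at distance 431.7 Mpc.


v = H0 * d = 70 * 431.7 = 30219.0

30219.0 km/s


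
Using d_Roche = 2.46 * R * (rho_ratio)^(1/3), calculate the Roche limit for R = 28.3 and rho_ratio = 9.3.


d_Roche = 2.46 * 28.3 * 9.3^(1/3) = 146.4027

146.4027


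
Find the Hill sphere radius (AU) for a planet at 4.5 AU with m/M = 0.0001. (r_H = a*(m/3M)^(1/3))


r_H = a * (m/3M)^(1/3) = 4.5 * (0.0001/3)^(1/3) = 0.1448

0.1448 AU


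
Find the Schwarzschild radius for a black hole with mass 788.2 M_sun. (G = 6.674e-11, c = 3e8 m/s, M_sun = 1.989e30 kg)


M = 788.2 * 1.989e30 kg = 1.5677298e+33 kg. rs = 2GM/c^2 = 2 * 6.674e-11 * 1.5677298e+33 / (3e8)^2 = 2.325e+06

2.325e+06 m


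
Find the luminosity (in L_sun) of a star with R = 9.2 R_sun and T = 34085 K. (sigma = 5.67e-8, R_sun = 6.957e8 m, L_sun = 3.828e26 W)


R = 9.2 * 6.957e8 m = 6.40044e+09 m. L = 4*pi*R^2*sigma*T^4 = 4*pi*(6.40044e+09)^2 * 5.67e-8 * 34085^4 = 3.939723815e+31 W. L/L_sun = 3.939723815e+31 / 3.828e26 = 102918.5949

102918.5949 L_sun


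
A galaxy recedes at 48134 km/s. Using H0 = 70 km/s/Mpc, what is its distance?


d = v / H0 = 48134 / 70 = 687.6286

687.6286 Mpc


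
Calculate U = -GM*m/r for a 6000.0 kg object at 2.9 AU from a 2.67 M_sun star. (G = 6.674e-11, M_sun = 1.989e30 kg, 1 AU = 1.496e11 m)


M = 2.67 * 1.989e30 kg = 5.31063e+30 kg; r = 2.9 AU * 1.496e11 m/AU = 4.3384e+11 m. U = -GM*m/r = -(6.674e-11 * 5.31063e+30 * 6000.0) / 4.3384e+11 = -4.902e+12

-4.902e+12 J


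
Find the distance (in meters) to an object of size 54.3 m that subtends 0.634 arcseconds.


D = size / theta_rad, theta_rad = 0.634 * pi/(180*3600) = 3.074e-06, D = 1.767e+07

1.767e+07 m


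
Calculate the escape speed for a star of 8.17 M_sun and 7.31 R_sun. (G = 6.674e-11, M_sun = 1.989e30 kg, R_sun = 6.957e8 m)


M = 8.17 * 1.989e30 kg = 1.625013e+31 kg; R = 7.31 * 6.957e8 m = 5.085567e+09 m. v_esc = sqrt(2GM/R) = sqrt(2 * 6.674e-11 * 1.625013e+31 / 5.085567e+09) = 653080.6686

653080.6686 m/s


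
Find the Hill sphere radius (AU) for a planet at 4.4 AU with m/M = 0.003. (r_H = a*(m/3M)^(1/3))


r_H = a * (m/3M)^(1/3) = 4.4 * (0.003/3)^(1/3) = 0.44

0.44 AU


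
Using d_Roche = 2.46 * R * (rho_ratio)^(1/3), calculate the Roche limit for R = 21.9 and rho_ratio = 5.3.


d_Roche = 2.46 * 21.9 * 5.3^(1/3) = 93.93

93.93


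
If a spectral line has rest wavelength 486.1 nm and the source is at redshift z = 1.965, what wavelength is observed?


lam_obs = lam_emit * (1 + z) = 486.1 * (1 + 1.965) = 1441.2865

1441.2865 nm


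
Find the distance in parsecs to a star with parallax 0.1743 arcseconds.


d = 1/p = 1/0.1743 = 5.7372

5.7372 pc


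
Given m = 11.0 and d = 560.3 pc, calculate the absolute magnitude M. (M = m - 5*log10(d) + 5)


M = m - 5*log10(d) + 5 = 11.0 - 5*log10(560.3) + 5 = 2.2579

2.2579


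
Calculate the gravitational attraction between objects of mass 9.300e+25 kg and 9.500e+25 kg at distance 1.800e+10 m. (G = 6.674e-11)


F = G*m1*m2/r^2 = 6.674e-11 * 9.300e+25 * 9.500e+25 / (1.800e+10)^2 = 6.674e-11 * 8.835e+51 / 3.240e+20 = 1.820e+21

1.820e+21 N


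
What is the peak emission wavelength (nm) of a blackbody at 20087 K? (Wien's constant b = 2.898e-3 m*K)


lam_max = b / T = 2.898e-3 / 20087 = 1.443e-07 m = 144.2724 nm

144.2724 nm


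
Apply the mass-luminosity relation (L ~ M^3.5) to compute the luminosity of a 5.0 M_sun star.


L/L_sun = (M/M_sun)^3.5 = 5.0^3.5 = 279.5085

279.5085 L_sun


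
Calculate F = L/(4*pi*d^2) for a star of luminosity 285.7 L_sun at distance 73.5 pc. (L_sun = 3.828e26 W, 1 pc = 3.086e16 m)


F = L / (4*pi*d^2) = 1.094e+29 / (4*pi*(2.268e+18)^2) = 1.692e-09

1.692e-09 W/m^2


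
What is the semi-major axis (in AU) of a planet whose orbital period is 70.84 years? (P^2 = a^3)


a = P^(2/3) = 70.84^(2/3) = 17.1206

17.1206 AU


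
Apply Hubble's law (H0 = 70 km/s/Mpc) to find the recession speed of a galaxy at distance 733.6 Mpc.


v = H0 * d = 70 * 733.6 = 51352.0

51352.0 km/s


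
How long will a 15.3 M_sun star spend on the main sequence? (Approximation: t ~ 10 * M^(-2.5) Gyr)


t = 10 * M^(-2.5) = 10 * 15.3^(-2.5) = 0.0109

0.0109 Gyr


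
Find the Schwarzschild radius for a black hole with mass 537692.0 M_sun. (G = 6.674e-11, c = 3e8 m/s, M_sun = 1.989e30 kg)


M = 537692.0 * 1.989e30 kg = 1.069469388e+36 kg. rs = 2GM/c^2 = 2 * 6.674e-11 * 1.069469388e+36 / (3e8)^2 = 1.586e+09

1.586e+09 m


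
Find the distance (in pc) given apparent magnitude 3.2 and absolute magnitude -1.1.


d = 10^((m - M + 5)/5) = 10^((3.2 - -1.1 + 5)/5) = 72.4436

72.4436 pc


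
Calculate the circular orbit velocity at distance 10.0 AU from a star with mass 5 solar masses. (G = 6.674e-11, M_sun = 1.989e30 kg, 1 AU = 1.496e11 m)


v = sqrt(GM/r) = sqrt(6.674e-11 * 9.945e+30 / 1.496e+12) = 21063.4593

21063.4593 m/s


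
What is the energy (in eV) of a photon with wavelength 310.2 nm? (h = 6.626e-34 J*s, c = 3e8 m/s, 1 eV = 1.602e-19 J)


E = hc/lambda = 6.626e-34 * 3e8 / 3.102e-07 = 6.408e-19 J = 4.0001 eV

4.0001 eV


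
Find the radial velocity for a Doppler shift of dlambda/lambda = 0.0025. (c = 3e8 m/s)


v = (dlambda/lambda) * c = 0.0025 * 3e8 = 750000.0

750000.0 m/s


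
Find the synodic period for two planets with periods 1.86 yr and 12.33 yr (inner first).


1/P_syn = |1/P1 - 1/P2| = |1/1.86 - 1/12.33| => P_syn = 2.1904

2.1904 years


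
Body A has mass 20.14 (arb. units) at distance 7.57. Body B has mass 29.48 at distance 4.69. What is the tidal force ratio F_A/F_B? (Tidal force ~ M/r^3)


Ratio = (M1/r1^3) / (M2/r2^3) = (20.14/7.57^3) / (29.48/4.69^3) = 0.1625

0.1625


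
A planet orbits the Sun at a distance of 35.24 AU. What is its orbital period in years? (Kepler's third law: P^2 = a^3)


P = a^(3/2) = 35.24^1.5 = 209.1962

209.1962 years


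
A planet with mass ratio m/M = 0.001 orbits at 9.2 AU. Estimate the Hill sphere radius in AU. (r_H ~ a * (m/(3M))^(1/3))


r_H = a * (m/3M)^(1/3) = 9.2 * (0.001/3)^(1/3) = 0.6379

0.6379 AU


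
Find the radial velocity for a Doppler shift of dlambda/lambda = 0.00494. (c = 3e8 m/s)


v = (dlambda/lambda) * c = 0.00494 * 3e8 = 1.482e+06

1.482e+06 m/s


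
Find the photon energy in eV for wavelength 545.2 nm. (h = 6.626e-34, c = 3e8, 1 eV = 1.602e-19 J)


E = hc/lambda = 6.626e-34 * 3e8 / 5.452e-07 = 3.646e-19 J = 2.2759 eV

2.2759 eV


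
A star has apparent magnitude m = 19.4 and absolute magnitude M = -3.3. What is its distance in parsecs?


d = 10^((m - M + 5)/5) = 10^((19.4 - -3.3 + 5)/5) = 346736.8505

346736.8505 pc


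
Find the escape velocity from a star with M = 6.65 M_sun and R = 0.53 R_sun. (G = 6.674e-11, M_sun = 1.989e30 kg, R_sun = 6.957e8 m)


M = 6.65 * 1.989e30 kg = 1.322685e+31 kg; R = 0.53 * 6.957e8 m = 3.68721e+08 m. v_esc = sqrt(2GM/R) = sqrt(2 * 6.674e-11 * 1.322685e+31 / 3.68721e+08) = 2.188e+06

2.188e+06 m/s


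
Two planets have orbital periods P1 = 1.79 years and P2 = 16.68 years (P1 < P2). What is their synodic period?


1/P_syn = |1/P1 - 1/P2| = |1/1.79 - 1/16.68| => P_syn = 2.0052

2.0052 years


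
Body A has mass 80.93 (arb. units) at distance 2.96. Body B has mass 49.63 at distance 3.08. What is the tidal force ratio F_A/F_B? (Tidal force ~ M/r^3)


Ratio = (M1/r1^3) / (M2/r2^3) = (80.93/2.96^3) / (49.63/3.08^3) = 1.8371

1.8371


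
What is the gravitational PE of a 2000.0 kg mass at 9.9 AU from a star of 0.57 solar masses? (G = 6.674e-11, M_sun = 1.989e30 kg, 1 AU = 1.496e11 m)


M = 0.57 * 1.989e30 kg = 1.13373e+30 kg; r = 9.9 AU * 1.496e11 m/AU = 1.48104e+12 m. U = -GM*m/r = -(6.674e-11 * 1.13373e+30 * 2000.0) / 1.48104e+12 = -1.022e+11

-1.022e+11 J


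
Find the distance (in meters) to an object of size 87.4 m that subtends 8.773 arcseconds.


D = size / theta_rad, theta_rad = 8.773 * pi/(180*3600) = 4.253e-05, D = 2.055e+06

2.055e+06 m


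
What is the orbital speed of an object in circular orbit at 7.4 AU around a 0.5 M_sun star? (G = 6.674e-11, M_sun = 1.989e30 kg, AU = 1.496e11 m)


v = sqrt(GM/r) = sqrt(6.674e-11 * 9.945e+29 / 1.107e+12) = 7743.0816

7743.0816 m/s


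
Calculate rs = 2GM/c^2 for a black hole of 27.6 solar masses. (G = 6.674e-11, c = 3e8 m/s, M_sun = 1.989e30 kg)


M = 27.6 * 1.989e30 kg = 5.48964e+31 kg. rs = 2GM/c^2 = 2 * 6.674e-11 * 5.48964e+31 / (3e8)^2 = 81417.4608

81417.4608 m


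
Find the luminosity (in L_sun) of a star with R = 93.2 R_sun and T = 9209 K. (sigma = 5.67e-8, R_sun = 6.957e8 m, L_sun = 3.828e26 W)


R = 93.2 * 6.957e8 m = 6.483924e+10 m. L = 4*pi*R^2*sigma*T^4 = 4*pi*(6.483924e+10)^2 * 5.67e-8 * 9209^4 = 2.154361832e+31 W. L/L_sun = 2.154361832e+31 / 3.828e26 = 56279.0447

56279.0447 L_sun


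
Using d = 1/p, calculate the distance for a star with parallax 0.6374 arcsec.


d = 1/p = 1/0.6374 = 1.5689

1.5689 pc


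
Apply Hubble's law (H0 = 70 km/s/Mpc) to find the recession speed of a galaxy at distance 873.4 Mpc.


v = H0 * d = 70 * 873.4 = 61138.0

61138.0 km/s


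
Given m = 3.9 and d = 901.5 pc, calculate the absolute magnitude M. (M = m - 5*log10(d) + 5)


M = m - 5*log10(d) + 5 = 3.9 - 5*log10(901.5) + 5 = -5.8748

-5.8748


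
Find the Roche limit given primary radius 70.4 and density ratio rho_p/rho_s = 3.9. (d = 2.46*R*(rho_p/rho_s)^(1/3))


d_Roche = 2.46 * 70.4 * 3.9^(1/3) = 272.6022

272.6022


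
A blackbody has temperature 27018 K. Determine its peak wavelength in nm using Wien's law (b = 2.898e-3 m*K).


lam_max = b / T = 2.898e-3 / 27018 = 1.073e-07 m = 107.2618 nm

107.2618 nm


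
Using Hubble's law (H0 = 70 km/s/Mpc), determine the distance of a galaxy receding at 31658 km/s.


d = v / H0 = 31658 / 70 = 452.2571

452.2571 Mpc


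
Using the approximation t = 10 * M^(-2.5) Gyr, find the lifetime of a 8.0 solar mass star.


t = 10 * M^(-2.5) = 10 * 8.0^(-2.5) = 0.0552

0.0552 Gyr


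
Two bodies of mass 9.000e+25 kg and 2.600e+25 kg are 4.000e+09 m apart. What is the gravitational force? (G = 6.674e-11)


F = G*m1*m2/r^2 = 6.674e-11 * 9.000e+25 * 2.600e+25 / (4.000e+09)^2 = 6.674e-11 * 2.340e+51 / 1.600e+19 = 9.761e+21

9.761e+21 N


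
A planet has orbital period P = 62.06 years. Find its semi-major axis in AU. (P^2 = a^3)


a = P^(2/3) = 62.06^(2/3) = 15.675

15.675 AU


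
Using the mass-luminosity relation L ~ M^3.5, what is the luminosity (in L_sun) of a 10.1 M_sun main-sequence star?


L/L_sun = (M/M_sun)^3.5 = 10.1^3.5 = 3274.3478

3274.3478 L_sun


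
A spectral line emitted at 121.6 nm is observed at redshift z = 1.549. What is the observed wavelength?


lam_obs = lam_emit * (1 + z) = 121.6 * (1 + 1.549) = 309.9584

309.9584 nm


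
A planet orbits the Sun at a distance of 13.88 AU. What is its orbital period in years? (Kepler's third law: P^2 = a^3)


P = a^(3/2) = 13.88^1.5 = 51.7112

51.7112 years


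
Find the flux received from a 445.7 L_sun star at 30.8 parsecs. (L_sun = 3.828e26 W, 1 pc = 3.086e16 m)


F = L / (4*pi*d^2) = 1.706e+29 / (4*pi*(9.505e+17)^2) = 1.503e-08

1.503e-08 W/m^2


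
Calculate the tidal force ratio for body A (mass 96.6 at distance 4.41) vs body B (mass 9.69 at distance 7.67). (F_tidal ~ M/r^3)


Ratio = (M1/r1^3) / (M2/r2^3) = (96.6/4.41^3) / (9.69/7.67^3) = 52.4474

52.4474


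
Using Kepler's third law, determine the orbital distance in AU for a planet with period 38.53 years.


a = P^(2/3) = 38.53^(2/3) = 11.4077

11.4077 AU


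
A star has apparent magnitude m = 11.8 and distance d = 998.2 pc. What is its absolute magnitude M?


M = m - 5*log10(d) + 5 = 11.8 - 5*log10(998.2) + 5 = 1.8039

1.8039


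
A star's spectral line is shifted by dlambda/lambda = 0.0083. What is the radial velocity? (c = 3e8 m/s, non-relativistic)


v = (dlambda/lambda) * c = 0.0083 * 3e8 = 2.490e+06

2.490e+06 m/s


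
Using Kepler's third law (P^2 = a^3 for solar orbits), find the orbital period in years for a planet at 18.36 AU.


P = a^(3/2) = 18.36^1.5 = 78.67

78.67 years


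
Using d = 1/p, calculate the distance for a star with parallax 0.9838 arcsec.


d = 1/p = 1/0.9838 = 1.0165

1.0165 pc


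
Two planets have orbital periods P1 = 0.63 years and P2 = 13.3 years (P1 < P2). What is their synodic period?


1/P_syn = |1/P1 - 1/P2| = |1/0.63 - 1/13.3| => P_syn = 0.6613

0.6613 years


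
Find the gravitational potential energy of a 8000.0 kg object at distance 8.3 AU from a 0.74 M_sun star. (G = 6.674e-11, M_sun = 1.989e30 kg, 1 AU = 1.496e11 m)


M = 0.74 * 1.989e30 kg = 1.47186e+30 kg; r = 8.3 AU * 1.496e11 m/AU = 1.24168e+12 m. U = -GM*m/r = -(6.674e-11 * 1.47186e+30 * 8000.0) / 1.24168e+12 = -6.329e+11

-6.329e+11 J


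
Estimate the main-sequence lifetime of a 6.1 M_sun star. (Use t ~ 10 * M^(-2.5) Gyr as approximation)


t = 10 * M^(-2.5) = 10 * 6.1^(-2.5) = 0.1088

0.1088 Gyr


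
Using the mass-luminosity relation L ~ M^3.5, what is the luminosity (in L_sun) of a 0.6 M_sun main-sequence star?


L/L_sun = (M/M_sun)^3.5 = 0.6^3.5 = 0.1673

0.1673 L_sun


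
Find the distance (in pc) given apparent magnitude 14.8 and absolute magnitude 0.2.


d = 10^((m - M + 5)/5) = 10^((14.8 - 0.2 + 5)/5) = 8317.6377

8317.6377 pc


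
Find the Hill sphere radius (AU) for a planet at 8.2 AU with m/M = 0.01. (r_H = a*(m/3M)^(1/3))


r_H = a * (m/3M)^(1/3) = 8.2 * (0.01/3)^(1/3) = 1.2249

1.2249 AU


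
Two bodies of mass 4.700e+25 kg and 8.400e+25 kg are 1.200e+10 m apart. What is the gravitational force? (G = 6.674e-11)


F = G*m1*m2/r^2 = 6.674e-11 * 4.700e+25 * 8.400e+25 / (1.200e+10)^2 = 6.674e-11 * 3.948e+51 / 1.440e+20 = 1.830e+21

1.830e+21 N


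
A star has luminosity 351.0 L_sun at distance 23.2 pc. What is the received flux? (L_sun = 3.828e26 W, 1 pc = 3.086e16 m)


F = L / (4*pi*d^2) = 1.344e+29 / (4*pi*(7.160e+17)^2) = 2.086e-08

2.086e-08 W/m^2


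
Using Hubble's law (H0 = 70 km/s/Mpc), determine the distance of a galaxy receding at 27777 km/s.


d = v / H0 = 27777 / 70 = 396.8143

396.8143 Mpc


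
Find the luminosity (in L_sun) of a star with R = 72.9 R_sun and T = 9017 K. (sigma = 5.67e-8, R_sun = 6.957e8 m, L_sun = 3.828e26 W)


R = 72.9 * 6.957e8 m = 5.071653e+10 m. L = 4*pi*R^2*sigma*T^4 = 4*pi*(5.071653e+10)^2 * 5.67e-8 * 9017^4 = 1.211546996e+31 W. L/L_sun = 1.211546996e+31 / 3.828e26 = 31649.608

31649.608 L_sun


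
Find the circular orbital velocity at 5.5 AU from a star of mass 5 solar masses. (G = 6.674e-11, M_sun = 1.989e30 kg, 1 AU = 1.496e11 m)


v = sqrt(GM/r) = sqrt(6.674e-11 * 9.945e+30 / 8.228e+11) = 28401.9627

28401.9627 m/s


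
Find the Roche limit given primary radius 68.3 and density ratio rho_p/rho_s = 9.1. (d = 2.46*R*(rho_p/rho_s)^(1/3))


d_Roche = 2.46 * 68.3 * 9.1^(1/3) = 350.7812

350.7812


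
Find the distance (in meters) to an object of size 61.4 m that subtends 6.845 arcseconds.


D = size / theta_rad, theta_rad = 6.845 * pi/(180*3600) = 3.319e-05, D = 1.850e+06

1.850e+06 m


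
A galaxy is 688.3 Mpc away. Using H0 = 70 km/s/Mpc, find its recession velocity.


v = H0 * d = 70 * 688.3 = 48181.0

48181.0 km/s


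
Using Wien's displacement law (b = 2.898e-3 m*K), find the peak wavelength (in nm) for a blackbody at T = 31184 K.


lam_max = b / T = 2.898e-3 / 31184 = 9.293e-08 m = 92.9323 nm

92.9323 nm


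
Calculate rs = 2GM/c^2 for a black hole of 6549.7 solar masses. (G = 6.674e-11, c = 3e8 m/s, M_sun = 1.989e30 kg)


M = 6549.7 * 1.989e30 kg = 1.30273533e+34 kg. rs = 2GM/c^2 = 2 * 6.674e-11 * 1.30273533e+34 / (3e8)^2 = 1.932e+07

1.932e+07 m


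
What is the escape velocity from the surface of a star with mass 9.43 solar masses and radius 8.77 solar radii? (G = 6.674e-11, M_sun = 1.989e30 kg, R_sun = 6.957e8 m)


M = 9.43 * 1.989e30 kg = 1.875627e+31 kg; R = 8.77 * 6.957e8 m = 6.101289e+09 m. v_esc = sqrt(2GM/R) = sqrt(2 * 6.674e-11 * 1.875627e+31 / 6.101289e+09) = 640575.8161

640575.8161 m/s


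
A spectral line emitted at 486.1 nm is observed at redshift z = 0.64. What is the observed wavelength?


lam_obs = lam_emit * (1 + z) = 486.1 * (1 + 0.64) = 797.204

797.204 nm


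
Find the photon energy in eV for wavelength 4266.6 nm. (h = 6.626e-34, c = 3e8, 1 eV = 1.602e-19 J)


E = hc/lambda = 6.626e-34 * 3e8 / 4.267e-06 = 4.659e-20 J = 0.2908 eV

0.2908 eV
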